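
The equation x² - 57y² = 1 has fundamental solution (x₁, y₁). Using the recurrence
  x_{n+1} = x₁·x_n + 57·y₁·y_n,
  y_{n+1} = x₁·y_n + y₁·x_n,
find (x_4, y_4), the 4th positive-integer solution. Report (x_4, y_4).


Step 1: Find the fundamental solution (x₁, y₁) of x² - 57y² = 1.
  Expand √57 as a continued fraction. a₀ = ⌊√57⌋ = 7; iterate m_{k+1} = d_k·a_k − m_k, d_{k+1} = (57 − m_{k+1}²)/d_k, a_{k+1} = ⌊(a₀ + m_{k+1})/d_{k+1}⌋ (starting m₀ = 0, d₀ = 1), with convergents p_k = a_k·p_{k-1} + p_{k-2}, q_k = a_k·q_{k-1} + q_{k-2} (p₋₁ = 1, q₋₁ = 0):
  k = 0: a₀ = 7; p₀/q₀ = 7/1; p₀² − 57·q₀² = 49 − 57 = -8.
  k = 1: m = 7, d = 8, a = ⌊(7 + 7)/8⌋ = 1; p/q = (1·7 + 1)/(1·1 + 0) = 8/1; p² − 57·q² = 64 − 57 = 7.
  k = 2: m = 1, d = 7, a = ⌊(7 + 1)/7⌋ = 1; p/q = (1·8 + 7)/(1·1 + 1) = 15/2; p² − 57·q² = 225 − 228 = -3.
  k = 3: m = 6, d = 3, a = ⌊(7 + 6)/3⌋ = 4; p/q = (4·15 + 8)/(4·2 + 1) = 68/9; p² − 57·q² = 4624 − 4617 = 7.
  k = 4: m = 6, d = 7, a = ⌊(7 + 6)/7⌋ = 1; p/q = (1·68 + 15)/(1·9 + 2) = 83/11; p² − 57·q² = 6889 − 6897 = -8.
  k = 5: m = 1, d = 8, a = ⌊(7 + 1)/8⌋ = 1; p/q = (1·83 + 68)/(1·11 + 9) = 151/20; p² − 57·q² = 22801 − 22800 = 1.
  The first convergent with p² − 57·q² = 1 gives the fundamental solution (x₁, y₁) = (151, 20).
Step 2: Apply the recurrence (x_{n+1}, y_{n+1}) = (x₁x_n + 57y₁y_n, x₁y_n + y₁x_n) repeatedly.
  From (x_1, y_1) = (151, 20): x_2 = 151·151 + 57·20·20 = 45601; y_2 = 151·20 + 20·151 = 6040.
  From (x_2, y_2) = (45601, 6040): x_3 = 151·45601 + 57·20·6040 = 13771351; y_3 = 151·6040 + 20·45601 = 1824060.
  From (x_3, y_3) = (13771351, 1824060): x_4 = 151·13771351 + 57·20·1824060 = 4158902401; y_4 = 151·1824060 + 20·13771351 = 550860080.
Step 3: Verify x_4² - 57·y_4² = 17296469181043564801 - 17296469181043564800 = 1 (should be 1). ✓

(x_1, y_1) = (151, 20); (x_4, y_4) = (4158902401, 550860080).


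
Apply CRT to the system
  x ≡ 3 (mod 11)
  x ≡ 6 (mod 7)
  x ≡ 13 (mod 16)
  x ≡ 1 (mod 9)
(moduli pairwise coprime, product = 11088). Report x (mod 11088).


Product of moduli M = 11 · 7 · 16 · 9 = 11088.
Merge one congruence at a time:
  Start: x ≡ 3 (mod 11).
  Combine with x ≡ 6 (mod 7); new modulus lcm = 77.
    Write x = 3 + 11·t and substitute into x ≡ 6 (mod 7): 11·t ≡ 6 − 3 = 3 (mod 7).
    Reduce coefficients mod 7: 4·t ≡ 3 (mod 7).
    The inverse of 4 mod 7 is 2 (since 4·2 = 8 = 1·7 + 1), so t ≡ 2·3 = 6 ≡ 6 (mod 7).
    Then x = 3 + 11·6 = 69, valid modulo lcm(11, 7) = 77: x ≡ 69 (mod 77).
  Combine with x ≡ 13 (mod 16); new modulus lcm = 1232.
    Write x = 69 + 77·t and substitute into x ≡ 13 (mod 16): 77·t ≡ 13 − 69 = -56 (mod 16).
    Reduce coefficients mod 16: 13·t ≡ 8 (mod 16).
    The inverse of 13 mod 16 is 5 (since 13·5 = 65 = 4·16 + 1), so t ≡ 5·8 = 40 ≡ 8 (mod 16).
    Then x = 69 + 77·8 = 685, valid modulo lcm(77, 16) = 1232: x ≡ 685 (mod 1232).
  Combine with x ≡ 1 (mod 9); new modulus lcm = 11088.
    Write x = 685 + 1232·t and substitute into x ≡ 1 (mod 9): 1232·t ≡ 1 − 685 = -684 (mod 9).
    Reduce coefficients mod 9: 8·t ≡ 0 (mod 9).
    The inverse of 8 mod 9 is 8 (since 8·8 = 64 = 7·9 + 1), so t ≡ 8·0 = 0 ≡ 0 (mod 9).
    Then x = 685 + 1232·0 = 685, valid modulo lcm(1232, 9) = 11088: x ≡ 685 (mod 11088).
Verify against each original: 685 mod 11 = 3, 685 mod 7 = 6, 685 mod 16 = 13, 685 mod 9 = 1.

x ≡ 685 (mod 11088).


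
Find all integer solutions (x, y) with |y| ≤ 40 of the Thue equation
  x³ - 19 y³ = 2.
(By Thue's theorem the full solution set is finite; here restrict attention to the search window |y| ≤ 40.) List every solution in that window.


The equation is x³ - 19y³ = 2. For fixed y, x³ = 19·y³ + 2, so a solution requires the RHS to be a perfect cube.
Strategy: iterate y from -40 to 40, compute RHS = 19·y³ + 2, and check whether it is a (positive or negative) perfect cube.
Check small values of y:
  y = 0: RHS = 2 is not a perfect cube.
  y = 1: RHS = 21 is not a perfect cube.
  y = -1: RHS = -17 is not a perfect cube.
  y = 2: RHS = 154 is not a perfect cube.
  y = -2: RHS = -150 is not a perfect cube.
  y = 3: RHS = 515 is not a perfect cube.
  y = -3: RHS = -511 is not a perfect cube.
Continuing the search up to |y| = 40 finds no solutions either.
No (x, y) in the scanned range satisfies the equation.

No integer solutions with |y| ≤ 40.


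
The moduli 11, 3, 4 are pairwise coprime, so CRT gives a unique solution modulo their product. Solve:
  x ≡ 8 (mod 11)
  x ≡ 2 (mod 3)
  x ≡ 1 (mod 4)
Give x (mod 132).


Moduli 11, 3, 4 are pairwise coprime; by CRT there is a unique solution modulo M = 11 · 3 · 4 = 132.
Solve pairwise, accumulating the modulus:
  Start with x ≡ 8 (mod 11).
  Combine with x ≡ 2 (mod 3): since gcd(11, 3) = 1, we get a unique residue mod 33.
    Write x = 8 + 11·t and substitute into x ≡ 2 (mod 3): 11·t ≡ 2 − 8 = -6 (mod 3).
    Reduce coefficients mod 3: 2·t ≡ 0 (mod 3).
    The inverse of 2 mod 3 is 2 (since 2·2 = 4 = 1·3 + 1), so t ≡ 2·0 = 0 ≡ 0 (mod 3).
    Then x = 8 + 11·0 = 8, valid modulo lcm(11, 3) = 33: x ≡ 8 (mod 33).
  Combine with x ≡ 1 (mod 4): since gcd(33, 4) = 1, we get a unique residue mod 132.
    Write x = 8 + 33·t and substitute into x ≡ 1 (mod 4): 33·t ≡ 1 − 8 = -7 (mod 4).
    Reduce coefficients mod 4: 1·t ≡ 1 (mod 4).
    So t ≡ 1 (mod 4).
    Then x = 8 + 33·1 = 41, valid modulo lcm(33, 4) = 132: x ≡ 41 (mod 132).
Verify: 41 mod 11 = 8 ✓, 41 mod 3 = 2 ✓, 41 mod 4 = 1 ✓.

x ≡ 41 (mod 132).


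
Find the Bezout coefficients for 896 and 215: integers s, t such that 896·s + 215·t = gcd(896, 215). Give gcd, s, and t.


Euclidean algorithm on (896, 215) — divide until remainder is 0:
  896 = 4 · 215 + 36
  215 = 5 · 36 + 35
  36 = 1 · 35 + 1
  35 = 35 · 1 + 0
gcd(896, 215) = 1.
Track Bezout coefficients alongside the remainders: start with r₀ = 896 = a·1 + b·0 (s = 1, t = 0) and r₁ = 215 = a·0 + b·1 (s = 0, t = 1); each new remainder r_{k+1} = r_{k-1} − q_k·r_k inherits s_{k+1} = s_{k-1} − q_k·s_k, t_{k+1} = t_{k-1} − q_k·t_k, so r_k = a·s_k + b·t_k at every step:
  q = 4: r = 36, s = 1 − 4·0 = 1, t = 0 − 4·1 = -4  (check: 896·1 + 215·(-4) = 36)
  q = 5: r = 35, s = 0 − 5·1 = -5, t = 1 − 5·(-4) = 21  (check: 896·(-5) + 215·21 = 35)
  q = 1: r = 1, s = 1 − 1·(-5) = 6, t = -4 − 1·21 = -25  (check: 896·6 + 215·(-25) = 1)
The row with r = 1 (the gcd) gives the Bezout coefficients s = 6, t = -25.
Result: 896 · (6) + 215 · (-25) = 1.

gcd(896, 215) = 1; s = 6, t = -25 (check: 896·6 + 215·(-25) = 1).


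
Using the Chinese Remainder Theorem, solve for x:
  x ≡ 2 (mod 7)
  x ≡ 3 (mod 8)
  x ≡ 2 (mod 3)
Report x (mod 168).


Moduli 7, 8, 3 are pairwise coprime; by CRT there is a unique solution modulo M = 7 · 8 · 3 = 168.
Solve pairwise, accumulating the modulus:
  Start with x ≡ 2 (mod 7).
  Combine with x ≡ 3 (mod 8): since gcd(7, 8) = 1, we get a unique residue mod 56.
    Write x = 2 + 7·t and substitute into x ≡ 3 (mod 8): 7·t ≡ 3 − 2 = 1 (mod 8).
    The inverse of 7 mod 8 is 7 (since 7·7 = 49 = 6·8 + 1), so t ≡ 7·1 = 7 ≡ 7 (mod 8).
    Then x = 2 + 7·7 = 51, valid modulo lcm(7, 8) = 56: x ≡ 51 (mod 56).
  Combine with x ≡ 2 (mod 3): since gcd(56, 3) = 1, we get a unique residue mod 168.
    Write x = 51 + 56·t and substitute into x ≡ 2 (mod 3): 56·t ≡ 2 − 51 = -49 (mod 3).
    Reduce coefficients mod 3: 2·t ≡ 2 (mod 3).
    The inverse of 2 mod 3 is 2 (since 2·2 = 4 = 1·3 + 1), so t ≡ 2·2 = 4 ≡ 1 (mod 3).
    Then x = 51 + 56·1 = 107, valid modulo lcm(56, 3) = 168: x ≡ 107 (mod 168).
Verify: 107 mod 7 = 2 ✓, 107 mod 8 = 3 ✓, 107 mod 3 = 2 ✓.

x ≡ 107 (mod 168).


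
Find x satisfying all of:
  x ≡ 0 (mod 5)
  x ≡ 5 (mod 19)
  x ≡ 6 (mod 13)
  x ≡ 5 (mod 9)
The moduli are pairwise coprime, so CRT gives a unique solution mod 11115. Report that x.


Product of moduli M = 5 · 19 · 13 · 9 = 11115.
Merge one congruence at a time:
  Start: x ≡ 0 (mod 5).
  Combine with x ≡ 5 (mod 19); new modulus lcm = 95.
    Write x = 0 + 5·t and substitute into x ≡ 5 (mod 19): 5·t ≡ 5 − 0 = 5 (mod 19).
    The inverse of 5 mod 19 is 4 (since 5·4 = 20 = 1·19 + 1), so t ≡ 4·5 = 20 ≡ 1 (mod 19).
    Then x = 0 + 5·1 = 5, valid modulo lcm(5, 19) = 95: x ≡ 5 (mod 95).
  Combine with x ≡ 6 (mod 13); new modulus lcm = 1235.
    Write x = 5 + 95·t and substitute into x ≡ 6 (mod 13): 95·t ≡ 6 − 5 = 1 (mod 13).
    Reduce coefficients mod 13: 4·t ≡ 1 (mod 13).
    The inverse of 4 mod 13 is 10 (since 4·10 = 40 = 3·13 + 1), so t ≡ 10·1 = 10 ≡ 10 (mod 13).
    Then x = 5 + 95·10 = 955, valid modulo lcm(95, 13) = 1235: x ≡ 955 (mod 1235).
  Combine with x ≡ 5 (mod 9); new modulus lcm = 11115.
    Write x = 955 + 1235·t and substitute into x ≡ 5 (mod 9): 1235·t ≡ 5 − 955 = -950 (mod 9).
    Reduce coefficients mod 9: 2·t ≡ 4 (mod 9).
    The inverse of 2 mod 9 is 5 (since 2·5 = 10 = 1·9 + 1), so t ≡ 5·4 = 20 ≡ 2 (mod 9).
    Then x = 955 + 1235·2 = 3425, valid modulo lcm(1235, 9) = 11115: x ≡ 3425 (mod 11115).
Verify against each original: 3425 mod 5 = 0, 3425 mod 19 = 5, 3425 mod 13 = 6, 3425 mod 9 = 5.

x ≡ 3425 (mod 11115).


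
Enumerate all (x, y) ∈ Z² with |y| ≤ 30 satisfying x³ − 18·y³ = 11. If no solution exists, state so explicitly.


The equation is x³ - 18y³ = 11. For fixed y, x³ = 18·y³ + 11, so a solution requires the RHS to be a perfect cube.
Strategy: iterate y from -30 to 30, compute RHS = 18·y³ + 11, and check whether it is a (positive or negative) perfect cube.
Check small values of y:
  y = 0: RHS = 11 is not a perfect cube.
  y = 1: RHS = 29 is not a perfect cube.
  y = -1: RHS = -7 is not a perfect cube.
  y = 2: RHS = 155 is not a perfect cube.
  y = -2: RHS = -133 is not a perfect cube.
  y = 3: RHS = 497 is not a perfect cube.
  y = -3: RHS = -475 is not a perfect cube.
Continuing the search up to |y| = 30 finds no solutions either.
No (x, y) in the scanned range satisfies the equation.

No integer solutions with |y| ≤ 30.


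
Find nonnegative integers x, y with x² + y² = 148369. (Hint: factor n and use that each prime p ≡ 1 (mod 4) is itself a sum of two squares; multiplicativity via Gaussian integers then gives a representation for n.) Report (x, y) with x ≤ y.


Step 1: Factor n = 148369 = 13 · 101 · 113.
Step 2: Check the mod-4 condition on each prime factor: 13 ≡ 1 (mod 4), exponent 1; 101 ≡ 1 (mod 4), exponent 1; 113 ≡ 1 (mod 4), exponent 1.
All primes ≡ 3 (mod 4) appear to even exponent (or don't appear), so by the two-squares theorem n IS expressible as a sum of two squares.
Step 3: Build a representation. Here n = 13 · 101 · 113 is a product of primes ≡ 1 (mod 4). Each prime p ≡ 1 (mod 4) is itself a sum of two squares; find a² by testing p − a² for a perfect square:
  13: 13 − 1² = 12, 13 − 2² = 9 = 3² ⇒ 13 = 2² + 3².
  101: 101 − 1² = 100 = 10² ⇒ 101 = 1² + 10².
  113: 113 − 1² = 112, 113 − 2² = 109, 113 − 3² = 104, 113 − 4² = 97, 113 − 5² = 88, 113 − 6² = 77, 113 − 7² = 64 = 8² ⇒ 113 = 7² + 8².
  Combine using the Brahmagupta–Fibonacci identity (a² + b²)(c² + d²) = (ac − bd)² + (ad + bc)² = (ac + bd)² + (ad − bc)²:
  13 · 101 = 1313: from (2² + 3²)(1² + 10²), take (2·1 − 3·10, 2·10 + 3·1) = (2 − 30, 20 + 3) = (-28, 23); dropping signs (only squares matter) gives (28, 23); check 28² + 23² = 784 + 529 = 1313 ✓.
  1313 · 113 = 148369: from (28² + 23²)(7² + 8²), take (28·7 − 23·8, 28·8 + 23·7) = (196 − 184, 224 + 161) = (12, 385); check 12² + 385² = 144 + 148225 = 148369 ✓.
Step 4: Order so x ≤ y and verify: 12² + 385² = 144 + 148225 = 148369 = n. ✓

n = 148369 = 12² + 385² (one valid representation with x ≤ y).


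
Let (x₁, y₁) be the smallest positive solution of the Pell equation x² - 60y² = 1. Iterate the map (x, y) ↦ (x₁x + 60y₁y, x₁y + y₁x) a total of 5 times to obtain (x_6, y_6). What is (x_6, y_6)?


Step 1: Find the fundamental solution (x₁, y₁) of x² - 60y² = 1.
  Expand √60 as a continued fraction. a₀ = ⌊√60⌋ = 7; iterate m_{k+1} = d_k·a_k − m_k, d_{k+1} = (60 − m_{k+1}²)/d_k, a_{k+1} = ⌊(a₀ + m_{k+1})/d_{k+1}⌋ (starting m₀ = 0, d₀ = 1), with convergents p_k = a_k·p_{k-1} + p_{k-2}, q_k = a_k·q_{k-1} + q_{k-2} (p₋₁ = 1, q₋₁ = 0):
  k = 0: a₀ = 7; p₀/q₀ = 7/1; p₀² − 60·q₀² = 49 − 60 = -11.
  k = 1: m = 7, d = 11, a = ⌊(7 + 7)/11⌋ = 1; p/q = (1·7 + 1)/(1·1 + 0) = 8/1; p² − 60·q² = 64 − 60 = 4.
  k = 2: m = 4, d = 4, a = ⌊(7 + 4)/4⌋ = 2; p/q = (2·8 + 7)/(2·1 + 1) = 23/3; p² − 60·q² = 529 − 540 = -11.
  k = 3: m = 4, d = 11, a = ⌊(7 + 4)/11⌋ = 1; p/q = (1·23 + 8)/(1·3 + 1) = 31/4; p² − 60·q² = 961 − 960 = 1.
  The first convergent with p² − 60·q² = 1 gives the fundamental solution (x₁, y₁) = (31, 4).
Step 2: Apply the recurrence (x_{n+1}, y_{n+1}) = (x₁x_n + 60y₁y_n, x₁y_n + y₁x_n) repeatedly.
  From (x_1, y_1) = (31, 4): x_2 = 31·31 + 60·4·4 = 1921; y_2 = 31·4 + 4·31 = 248.
  From (x_2, y_2) = (1921, 248): x_3 = 31·1921 + 60·4·248 = 119071; y_3 = 31·248 + 4·1921 = 15372.
  From (x_3, y_3) = (119071, 15372): x_4 = 31·119071 + 60·4·15372 = 7380481; y_4 = 31·15372 + 4·119071 = 952816.
  From (x_4, y_4) = (7380481, 952816): x_5 = 31·7380481 + 60·4·952816 = 457470751; y_5 = 31·952816 + 4·7380481 = 59059220.
  From (x_5, y_5) = (457470751, 59059220): x_6 = 31·457470751 + 60·4·59059220 = 28355806081; y_6 = 31·59059220 + 4·457470751 = 3660718824.
Step 3: Verify x_6² - 60·y_6² = 804051738503276578561 - 804051738503276578560 = 1 (should be 1). ✓

(x_1, y_1) = (31, 4); (x_6, y_6) = (28355806081, 3660718824).


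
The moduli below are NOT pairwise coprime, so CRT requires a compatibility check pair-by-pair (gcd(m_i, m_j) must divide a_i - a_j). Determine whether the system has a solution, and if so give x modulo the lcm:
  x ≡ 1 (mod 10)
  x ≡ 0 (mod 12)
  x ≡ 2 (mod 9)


Moduli 10, 12, 9 are not pairwise coprime, so CRT works modulo lcm(m_i) when all pairwise compatibility conditions hold.
Pairwise compatibility: gcd(m_i, m_j) must divide a_i - a_j for every pair.
Merge one congruence at a time:
  Start: x ≡ 1 (mod 10).
  Combine with x ≡ 0 (mod 12): gcd(10, 12) = 2, and 0 - 1 = -1 is NOT divisible by 2.
    ⇒ system is inconsistent (no integer solution).

No solution (the system is inconsistent).


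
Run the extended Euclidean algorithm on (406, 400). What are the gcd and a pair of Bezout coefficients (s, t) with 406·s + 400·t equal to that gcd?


Euclidean algorithm on (406, 400) — divide until remainder is 0:
  406 = 1 · 400 + 6
  400 = 66 · 6 + 4
  6 = 1 · 4 + 2
  4 = 2 · 2 + 0
gcd(406, 400) = 2.
Track Bezout coefficients alongside the remainders: start with r₀ = 406 = a·1 + b·0 (s = 1, t = 0) and r₁ = 400 = a·0 + b·1 (s = 0, t = 1); each new remainder r_{k+1} = r_{k-1} − q_k·r_k inherits s_{k+1} = s_{k-1} − q_k·s_k, t_{k+1} = t_{k-1} − q_k·t_k, so r_k = a·s_k + b·t_k at every step:
  q = 1: r = 6, s = 1 − 1·0 = 1, t = 0 − 1·1 = -1  (check: 406·1 + 400·(-1) = 6)
  q = 66: r = 4, s = 0 − 66·1 = -66, t = 1 − 66·(-1) = 67  (check: 406·(-66) + 400·67 = 4)
  q = 1: r = 2, s = 1 − 1·(-66) = 67, t = -1 − 1·67 = -68  (check: 406·67 + 400·(-68) = 2)
The row with r = 2 (the gcd) gives the Bezout coefficients s = 67, t = -68.
Result: 406 · (67) + 400 · (-68) = 2.

gcd(406, 400) = 2; s = 67, t = -68 (check: 406·67 + 400·(-68) = 2).


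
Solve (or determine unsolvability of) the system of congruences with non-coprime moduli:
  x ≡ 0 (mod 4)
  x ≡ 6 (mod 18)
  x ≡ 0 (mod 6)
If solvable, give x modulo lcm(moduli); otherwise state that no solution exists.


Moduli 4, 18, 6 are not pairwise coprime, so CRT works modulo lcm(m_i) when all pairwise compatibility conditions hold.
Pairwise compatibility: gcd(m_i, m_j) must divide a_i - a_j for every pair.
Merge one congruence at a time:
  Start: x ≡ 0 (mod 4).
  Combine with x ≡ 6 (mod 18): gcd(4, 18) = 2; 6 - 0 = 6, which IS divisible by 2, so compatible.
    Write x = 0 + 4·t and substitute into x ≡ 6 (mod 18): 4·t ≡ 6 − 0 = 6 (mod 18).
    Divide the congruence (and modulus) by g = 2: 2·t ≡ 3 (mod 9).
    The inverse of 2 mod 9 is 5 (since 2·5 = 10 = 1·9 + 1), so t ≡ 5·3 = 15 ≡ 6 (mod 9).
    Then x = 0 + 4·6 = 24, valid modulo lcm(4, 18) = 36: x ≡ 24 (mod 36).
  Combine with x ≡ 0 (mod 6): gcd(36, 6) = 6; 0 - 24 = -24, which IS divisible by 6, so compatible.
    Write x = 24 + 36·t and substitute into x ≡ 0 (mod 6): 36·t ≡ 0 − 24 = -24 (mod 6).
    Divide the congruence (and modulus) by g = 6: 6·t ≡ -4 (mod 1).
    Modulo 1 every t works; take t = 0.
    Then x = 24 + 36·0 = 24, valid modulo lcm(36, 6) = 36: x ≡ 24 (mod 36).
Verify: 24 mod 4 = 0, 24 mod 18 = 6, 24 mod 6 = 0.

x ≡ 24 (mod 36).


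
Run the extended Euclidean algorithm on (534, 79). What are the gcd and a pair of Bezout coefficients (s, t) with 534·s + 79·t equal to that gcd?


Euclidean algorithm on (534, 79) — divide until remainder is 0:
  534 = 6 · 79 + 60
  79 = 1 · 60 + 19
  60 = 3 · 19 + 3
  19 = 6 · 3 + 1
  3 = 3 · 1 + 0
gcd(534, 79) = 1.
Track Bezout coefficients alongside the remainders: start with r₀ = 534 = a·1 + b·0 (s = 1, t = 0) and r₁ = 79 = a·0 + b·1 (s = 0, t = 1); each new remainder r_{k+1} = r_{k-1} − q_k·r_k inherits s_{k+1} = s_{k-1} − q_k·s_k, t_{k+1} = t_{k-1} − q_k·t_k, so r_k = a·s_k + b·t_k at every step:
  q = 6: r = 60, s = 1 − 6·0 = 1, t = 0 − 6·1 = -6  (check: 534·1 + 79·(-6) = 60)
  q = 1: r = 19, s = 0 − 1·1 = -1, t = 1 − 1·(-6) = 7  (check: 534·(-1) + 79·7 = 19)
  q = 3: r = 3, s = 1 − 3·(-1) = 4, t = -6 − 3·7 = -27  (check: 534·4 + 79·(-27) = 3)
  q = 6: r = 1, s = -1 − 6·4 = -25, t = 7 − 6·(-27) = 169  (check: 534·(-25) + 79·169 = 1)
The row with r = 1 (the gcd) gives the Bezout coefficients s = -25, t = 169.
Result: 534 · (-25) + 79 · (169) = 1.

gcd(534, 79) = 1; s = -25, t = 169 (check: 534·(-25) + 79·169 = 1).


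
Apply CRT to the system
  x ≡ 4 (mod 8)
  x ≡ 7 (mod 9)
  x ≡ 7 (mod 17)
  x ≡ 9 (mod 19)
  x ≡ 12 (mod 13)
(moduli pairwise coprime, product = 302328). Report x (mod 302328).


Product of moduli M = 8 · 9 · 17 · 19 · 13 = 302328.
Merge one congruence at a time:
  Start: x ≡ 4 (mod 8).
  Combine with x ≡ 7 (mod 9); new modulus lcm = 72.
    Write x = 4 + 8·t and substitute into x ≡ 7 (mod 9): 8·t ≡ 7 − 4 = 3 (mod 9).
    The inverse of 8 mod 9 is 8 (since 8·8 = 64 = 7·9 + 1), so t ≡ 8·3 = 24 ≡ 6 (mod 9).
    Then x = 4 + 8·6 = 52, valid modulo lcm(8, 9) = 72: x ≡ 52 (mod 72).
  Combine with x ≡ 7 (mod 17); new modulus lcm = 1224.
    Write x = 52 + 72·t and substitute into x ≡ 7 (mod 17): 72·t ≡ 7 − 52 = -45 (mod 17).
    Reduce coefficients mod 17: 4·t ≡ 6 (mod 17).
    The inverse of 4 mod 17 is 13 (since 4·13 = 52 = 3·17 + 1), so t ≡ 13·6 = 78 ≡ 10 (mod 17).
    Then x = 52 + 72·10 = 772, valid modulo lcm(72, 17) = 1224: x ≡ 772 (mod 1224).
  Combine with x ≡ 9 (mod 19); new modulus lcm = 23256.
    Write x = 772 + 1224·t and substitute into x ≡ 9 (mod 19): 1224·t ≡ 9 − 772 = -763 (mod 19).
    Reduce coefficients mod 19: 8·t ≡ 16 (mod 19).
    The inverse of 8 mod 19 is 12 (since 8·12 = 96 = 5·19 + 1), so t ≡ 12·16 = 192 ≡ 2 (mod 19).
    Then x = 772 + 1224·2 = 3220, valid modulo lcm(1224, 19) = 23256: x ≡ 3220 (mod 23256).
  Combine with x ≡ 12 (mod 13); new modulus lcm = 302328.
    Write x = 3220 + 23256·t and substitute into x ≡ 12 (mod 13): 23256·t ≡ 12 − 3220 = -3208 (mod 13).
    Reduce coefficients mod 13: 12·t ≡ 3 (mod 13).
    The inverse of 12 mod 13 is 12 (since 12·12 = 144 = 11·13 + 1), so t ≡ 12·3 = 36 ≡ 10 (mod 13).
    Then x = 3220 + 23256·10 = 235780, valid modulo lcm(23256, 13) = 302328: x ≡ 235780 (mod 302328).
Verify against each original: 235780 mod 8 = 4, 235780 mod 9 = 7, 235780 mod 17 = 7, 235780 mod 19 = 9, 235780 mod 13 = 12.

x ≡ 235780 (mod 302328).


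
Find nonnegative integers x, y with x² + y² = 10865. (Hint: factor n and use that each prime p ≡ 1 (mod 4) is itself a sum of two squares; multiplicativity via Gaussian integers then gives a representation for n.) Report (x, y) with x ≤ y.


Step 1: Factor n = 10865 = 5 · 41 · 53.
Step 2: Check the mod-4 condition on each prime factor: 5 ≡ 1 (mod 4), exponent 1; 41 ≡ 1 (mod 4), exponent 1; 53 ≡ 1 (mod 4), exponent 1.
All primes ≡ 3 (mod 4) appear to even exponent (or don't appear), so by the two-squares theorem n IS expressible as a sum of two squares.
Step 3: Build a representation. Here n = 5 · 41 · 53 is a product of primes ≡ 1 (mod 4). Each prime p ≡ 1 (mod 4) is itself a sum of two squares; find a² by testing p − a² for a perfect square:
  5: 5 − 1² = 4 = 2² ⇒ 5 = 1² + 2².
  41: 41 − 1² = 40, 41 − 2² = 37, 41 − 3² = 32, 41 − 4² = 25 = 5² ⇒ 41 = 4² + 5².
  53: 53 − 1² = 52, 53 − 2² = 49 = 7² ⇒ 53 = 2² + 7².
  Combine using the Brahmagupta–Fibonacci identity (a² + b²)(c² + d²) = (ac − bd)² + (ad + bc)² = (ac + bd)² + (ad − bc)²:
  5 · 41 = 205: from (1² + 2²)(4² + 5²), take (1·4 − 2·5, 1·5 + 2·4) = (4 − 10, 5 + 8) = (-6, 13); dropping signs (only squares matter) gives (6, 13); check 6² + 13² = 36 + 169 = 205 ✓.
  205 · 53 = 10865: from (6² + 13²)(2² + 7²), take (6·2 − 13·7, 6·7 + 13·2) = (12 − 91, 42 + 26) = (-79, 68); dropping signs (only squares matter) gives (79, 68); check 79² + 68² = 6241 + 4624 = 10865 ✓.
Step 4: Order so x ≤ y and verify: 68² + 79² = 4624 + 6241 = 10865 = n. ✓

n = 10865 = 68² + 79² (one valid representation with x ≤ y).


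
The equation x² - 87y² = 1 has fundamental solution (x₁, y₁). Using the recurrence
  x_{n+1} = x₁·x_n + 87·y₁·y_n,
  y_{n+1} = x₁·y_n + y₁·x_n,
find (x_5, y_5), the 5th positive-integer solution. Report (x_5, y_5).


Step 1: Find the fundamental solution (x₁, y₁) of x² - 87y² = 1.
  Expand √87 as a continued fraction. a₀ = ⌊√87⌋ = 9; iterate m_{k+1} = d_k·a_k − m_k, d_{k+1} = (87 − m_{k+1}²)/d_k, a_{k+1} = ⌊(a₀ + m_{k+1})/d_{k+1}⌋ (starting m₀ = 0, d₀ = 1), with convergents p_k = a_k·p_{k-1} + p_{k-2}, q_k = a_k·q_{k-1} + q_{k-2} (p₋₁ = 1, q₋₁ = 0):
  k = 0: a₀ = 9; p₀/q₀ = 9/1; p₀² − 87·q₀² = 81 − 87 = -6.
  k = 1: m = 9, d = 6, a = ⌊(9 + 9)/6⌋ = 3; p/q = (3·9 + 1)/(3·1 + 0) = 28/3; p² − 87·q² = 784 − 783 = 1.
  The first convergent with p² − 87·q² = 1 gives the fundamental solution (x₁, y₁) = (28, 3).
Step 2: Apply the recurrence (x_{n+1}, y_{n+1}) = (x₁x_n + 87y₁y_n, x₁y_n + y₁x_n) repeatedly.
  From (x_1, y_1) = (28, 3): x_2 = 28·28 + 87·3·3 = 1567; y_2 = 28·3 + 3·28 = 168.
  From (x_2, y_2) = (1567, 168): x_3 = 28·1567 + 87·3·168 = 87724; y_3 = 28·168 + 3·1567 = 9405.
  From (x_3, y_3) = (87724, 9405): x_4 = 28·87724 + 87·3·9405 = 4910977; y_4 = 28·9405 + 3·87724 = 526512.
  From (x_4, y_4) = (4910977, 526512): x_5 = 28·4910977 + 87·3·526512 = 274926988; y_5 = 28·526512 + 3·4910977 = 29475267.
Step 3: Verify x_5² - 87·y_5² = 75584848730752144 - 75584848730752143 = 1 (should be 1). ✓

(x_1, y_1) = (28, 3); (x_5, y_5) = (274926988, 29475267).


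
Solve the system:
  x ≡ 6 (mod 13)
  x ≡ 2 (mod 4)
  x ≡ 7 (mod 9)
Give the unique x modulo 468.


Moduli 13, 4, 9 are pairwise coprime; by CRT there is a unique solution modulo M = 13 · 4 · 9 = 468.
Solve pairwise, accumulating the modulus:
  Start with x ≡ 6 (mod 13).
  Combine with x ≡ 2 (mod 4): since gcd(13, 4) = 1, we get a unique residue mod 52.
    Write x = 6 + 13·t and substitute into x ≡ 2 (mod 4): 13·t ≡ 2 − 6 = -4 (mod 4).
    Reduce coefficients mod 4: 1·t ≡ 0 (mod 4).
    So t ≡ 0 (mod 4).
    Then x = 6 + 13·0 = 6, valid modulo lcm(13, 4) = 52: x ≡ 6 (mod 52).
  Combine with x ≡ 7 (mod 9): since gcd(52, 9) = 1, we get a unique residue mod 468.
    Write x = 6 + 52·t and substitute into x ≡ 7 (mod 9): 52·t ≡ 7 − 6 = 1 (mod 9).
    Reduce coefficients mod 9: 7·t ≡ 1 (mod 9).
    The inverse of 7 mod 9 is 4 (since 7·4 = 28 = 3·9 + 1), so t ≡ 4·1 = 4 ≡ 4 (mod 9).
    Then x = 6 + 52·4 = 214, valid modulo lcm(52, 9) = 468: x ≡ 214 (mod 468).
Verify: 214 mod 13 = 6 ✓, 214 mod 4 = 2 ✓, 214 mod 9 = 7 ✓.

x ≡ 214 (mod 468).


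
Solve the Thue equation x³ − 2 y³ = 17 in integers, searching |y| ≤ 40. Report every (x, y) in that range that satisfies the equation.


The equation is x³ - 2y³ = 17. For fixed y, x³ = 2·y³ + 17, so a solution requires the RHS to be a perfect cube.
Strategy: iterate y from -40 to 40, compute RHS = 2·y³ + 17, and check whether it is a (positive or negative) perfect cube.
Check small values of y:
  y = 0: RHS = 17 is not a perfect cube.
  y = 1: RHS = 19 is not a perfect cube.
  y = -1: RHS = 15 is not a perfect cube.
  y = 2: RHS = 33 is not a perfect cube.
  y = -2: RHS = 1 = (1)³ ⇒ x = 1 works.
  y = 3: RHS = 71 is not a perfect cube.
  y = -3: RHS = -37 is not a perfect cube.
Continuing the search up to |y| = 40 finds no further solutions beyond those listed.
Collected solutions: (1, -2).

Solutions (with |y| ≤ 40): (1, -2).


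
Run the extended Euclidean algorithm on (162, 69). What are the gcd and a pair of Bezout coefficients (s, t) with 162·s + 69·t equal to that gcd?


Euclidean algorithm on (162, 69) — divide until remainder is 0:
  162 = 2 · 69 + 24
  69 = 2 · 24 + 21
  24 = 1 · 21 + 3
  21 = 7 · 3 + 0
gcd(162, 69) = 3.
Track Bezout coefficients alongside the remainders: start with r₀ = 162 = a·1 + b·0 (s = 1, t = 0) and r₁ = 69 = a·0 + b·1 (s = 0, t = 1); each new remainder r_{k+1} = r_{k-1} − q_k·r_k inherits s_{k+1} = s_{k-1} − q_k·s_k, t_{k+1} = t_{k-1} − q_k·t_k, so r_k = a·s_k + b·t_k at every step:
  q = 2: r = 24, s = 1 − 2·0 = 1, t = 0 − 2·1 = -2  (check: 162·1 + 69·(-2) = 24)
  q = 2: r = 21, s = 0 − 2·1 = -2, t = 1 − 2·(-2) = 5  (check: 162·(-2) + 69·5 = 21)
  q = 1: r = 3, s = 1 − 1·(-2) = 3, t = -2 − 1·5 = -7  (check: 162·3 + 69·(-7) = 3)
The row with r = 3 (the gcd) gives the Bezout coefficients s = 3, t = -7.
Result: 162 · (3) + 69 · (-7) = 3.

gcd(162, 69) = 3; s = 3, t = -7 (check: 162·3 + 69·(-7) = 3).


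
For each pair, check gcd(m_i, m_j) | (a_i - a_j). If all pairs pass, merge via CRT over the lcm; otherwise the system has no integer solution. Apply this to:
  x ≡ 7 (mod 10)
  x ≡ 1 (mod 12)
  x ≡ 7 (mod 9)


Moduli 10, 12, 9 are not pairwise coprime, so CRT works modulo lcm(m_i) when all pairwise compatibility conditions hold.
Pairwise compatibility: gcd(m_i, m_j) must divide a_i - a_j for every pair.
Merge one congruence at a time:
  Start: x ≡ 7 (mod 10).
  Combine with x ≡ 1 (mod 12): gcd(10, 12) = 2; 1 - 7 = -6, which IS divisible by 2, so compatible.
    Write x = 7 + 10·t and substitute into x ≡ 1 (mod 12): 10·t ≡ 1 − 7 = -6 (mod 12).
    Divide the congruence (and modulus) by g = 2: 5·t ≡ -3 (mod 6).
    Reduce coefficients mod 6: 5·t ≡ 3 (mod 6).
    The inverse of 5 mod 6 is 5 (since 5·5 = 25 = 4·6 + 1), so t ≡ 5·3 = 15 ≡ 3 (mod 6).
    Then x = 7 + 10·3 = 37, valid modulo lcm(10, 12) = 60: x ≡ 37 (mod 60).
  Combine with x ≡ 7 (mod 9): gcd(60, 9) = 3; 7 - 37 = -30, which IS divisible by 3, so compatible.
    Write x = 37 + 60·t and substitute into x ≡ 7 (mod 9): 60·t ≡ 7 − 37 = -30 (mod 9).
    Divide the congruence (and modulus) by g = 3: 20·t ≡ -10 (mod 3).
    Reduce coefficients mod 3: 2·t ≡ 2 (mod 3).
    The inverse of 2 mod 3 is 2 (since 2·2 = 4 = 1·3 + 1), so t ≡ 2·2 = 4 ≡ 1 (mod 3).
    Then x = 37 + 60·1 = 97, valid modulo lcm(60, 9) = 180: x ≡ 97 (mod 180).
Verify: 97 mod 10 = 7, 97 mod 12 = 1, 97 mod 9 = 7.

x ≡ 97 (mod 180).


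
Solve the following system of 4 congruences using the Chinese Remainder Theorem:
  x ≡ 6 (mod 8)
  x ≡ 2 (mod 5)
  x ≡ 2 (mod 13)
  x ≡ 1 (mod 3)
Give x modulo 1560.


Product of moduli M = 8 · 5 · 13 · 3 = 1560.
Merge one congruence at a time:
  Start: x ≡ 6 (mod 8).
  Combine with x ≡ 2 (mod 5); new modulus lcm = 40.
    Write x = 6 + 8·t and substitute into x ≡ 2 (mod 5): 8·t ≡ 2 − 6 = -4 (mod 5).
    Reduce coefficients mod 5: 3·t ≡ 1 (mod 5).
    The inverse of 3 mod 5 is 2 (since 3·2 = 6 = 1·5 + 1), so t ≡ 2·1 = 2 ≡ 2 (mod 5).
    Then x = 6 + 8·2 = 22, valid modulo lcm(8, 5) = 40: x ≡ 22 (mod 40).
  Combine with x ≡ 2 (mod 13); new modulus lcm = 520.
    Write x = 22 + 40·t and substitute into x ≡ 2 (mod 13): 40·t ≡ 2 − 22 = -20 (mod 13).
    Reduce coefficients mod 13: 1·t ≡ 6 (mod 13).
    So t ≡ 6 (mod 13).
    Then x = 22 + 40·6 = 262, valid modulo lcm(40, 13) = 520: x ≡ 262 (mod 520).
  Combine with x ≡ 1 (mod 3); new modulus lcm = 1560.
    Write x = 262 + 520·t and substitute into x ≡ 1 (mod 3): 520·t ≡ 1 − 262 = -261 (mod 3).
    Reduce coefficients mod 3: 1·t ≡ 0 (mod 3).
    So t ≡ 0 (mod 3).
    Then x = 262 + 520·0 = 262, valid modulo lcm(520, 3) = 1560: x ≡ 262 (mod 1560).
Verify against each original: 262 mod 8 = 6, 262 mod 5 = 2, 262 mod 13 = 2, 262 mod 3 = 1.

x ≡ 262 (mod 1560).


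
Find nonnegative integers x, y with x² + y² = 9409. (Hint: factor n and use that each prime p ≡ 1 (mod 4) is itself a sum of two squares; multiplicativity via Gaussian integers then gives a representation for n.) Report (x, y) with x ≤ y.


Step 1: Factor n = 9409 = 97^2.
Step 2: Check the mod-4 condition on each prime factor: 97 ≡ 1 (mod 4), exponent 2.
All primes ≡ 3 (mod 4) appear to even exponent (or don't appear), so by the two-squares theorem n IS expressible as a sum of two squares.
Step 3: Build a representation. Here n = 97 · 97 is a product of primes ≡ 1 (mod 4). Each prime p ≡ 1 (mod 4) is itself a sum of two squares; find a² by testing p − a² for a perfect square:
  97: 97 − 1² = 96, 97 − 2² = 93, 97 − 3² = 88, 97 − 4² = 81 = 9² ⇒ 97 = 4² + 9².
  Combine using the Brahmagupta–Fibonacci identity (a² + b²)(c² + d²) = (ac − bd)² + (ad + bc)² = (ac + bd)² + (ad − bc)²:
  97 · 97 = 9409: from (4² + 9²)(4² + 9²), take (4·4 − 9·9, 4·9 + 9·4) = (16 − 81, 36 + 36) = (-65, 72); dropping signs (only squares matter) gives (65, 72); check 65² + 72² = 4225 + 5184 = 9409 ✓.
Step 4: Order so x ≤ y and verify: 65² + 72² = 4225 + 5184 = 9409 = n. ✓

n = 9409 = 65² + 72² (one valid representation with x ≤ y).


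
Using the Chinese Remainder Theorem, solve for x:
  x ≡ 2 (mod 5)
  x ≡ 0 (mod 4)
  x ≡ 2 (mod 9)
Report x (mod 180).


Moduli 5, 4, 9 are pairwise coprime; by CRT there is a unique solution modulo M = 5 · 4 · 9 = 180.
Solve pairwise, accumulating the modulus:
  Start with x ≡ 2 (mod 5).
  Combine with x ≡ 0 (mod 4): since gcd(5, 4) = 1, we get a unique residue mod 20.
    Write x = 2 + 5·t and substitute into x ≡ 0 (mod 4): 5·t ≡ 0 − 2 = -2 (mod 4).
    Reduce coefficients mod 4: 1·t ≡ 2 (mod 4).
    So t ≡ 2 (mod 4).
    Then x = 2 + 5·2 = 12, valid modulo lcm(5, 4) = 20: x ≡ 12 (mod 20).
  Combine with x ≡ 2 (mod 9): since gcd(20, 9) = 1, we get a unique residue mod 180.
    Write x = 12 + 20·t and substitute into x ≡ 2 (mod 9): 20·t ≡ 2 − 12 = -10 (mod 9).
    Reduce coefficients mod 9: 2·t ≡ 8 (mod 9).
    The inverse of 2 mod 9 is 5 (since 2·5 = 10 = 1·9 + 1), so t ≡ 5·8 = 40 ≡ 4 (mod 9).
    Then x = 12 + 20·4 = 92, valid modulo lcm(20, 9) = 180: x ≡ 92 (mod 180).
Verify: 92 mod 5 = 2 ✓, 92 mod 4 = 0 ✓, 92 mod 9 = 2 ✓.

x ≡ 92 (mod 180).


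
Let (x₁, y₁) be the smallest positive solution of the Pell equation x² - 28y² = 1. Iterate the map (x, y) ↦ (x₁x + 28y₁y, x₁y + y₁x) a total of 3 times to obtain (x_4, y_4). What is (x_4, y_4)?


Step 1: Find the fundamental solution (x₁, y₁) of x² - 28y² = 1.
  Expand √28 as a continued fraction. a₀ = ⌊√28⌋ = 5; iterate m_{k+1} = d_k·a_k − m_k, d_{k+1} = (28 − m_{k+1}²)/d_k, a_{k+1} = ⌊(a₀ + m_{k+1})/d_{k+1}⌋ (starting m₀ = 0, d₀ = 1), with convergents p_k = a_k·p_{k-1} + p_{k-2}, q_k = a_k·q_{k-1} + q_{k-2} (p₋₁ = 1, q₋₁ = 0):
  k = 0: a₀ = 5; p₀/q₀ = 5/1; p₀² − 28·q₀² = 25 − 28 = -3.
  k = 1: m = 5, d = 3, a = ⌊(5 + 5)/3⌋ = 3; p/q = (3·5 + 1)/(3·1 + 0) = 16/3; p² − 28·q² = 256 − 252 = 4.
  k = 2: m = 4, d = 4, a = ⌊(5 + 4)/4⌋ = 2; p/q = (2·16 + 5)/(2·3 + 1) = 37/7; p² − 28·q² = 1369 − 1372 = -3.
  k = 3: m = 4, d = 3, a = ⌊(5 + 4)/3⌋ = 3; p/q = (3·37 + 16)/(3·7 + 3) = 127/24; p² − 28·q² = 16129 − 16128 = 1.
  The first convergent with p² − 28·q² = 1 gives the fundamental solution (x₁, y₁) = (127, 24).
Step 2: Apply the recurrence (x_{n+1}, y_{n+1}) = (x₁x_n + 28y₁y_n, x₁y_n + y₁x_n) repeatedly.
  From (x_1, y_1) = (127, 24): x_2 = 127·127 + 28·24·24 = 32257; y_2 = 127·24 + 24·127 = 6096.
  From (x_2, y_2) = (32257, 6096): x_3 = 127·32257 + 28·24·6096 = 8193151; y_3 = 127·6096 + 24·32257 = 1548360.
  From (x_3, y_3) = (8193151, 1548360): x_4 = 127·8193151 + 28·24·1548360 = 2081028097; y_4 = 127·1548360 + 24·8193151 = 393277344.
Step 3: Verify x_4² - 28·y_4² = 4330677940503441409 - 4330677940503441408 = 1 (should be 1). ✓

(x_1, y_1) = (127, 24); (x_4, y_4) = (2081028097, 393277344).


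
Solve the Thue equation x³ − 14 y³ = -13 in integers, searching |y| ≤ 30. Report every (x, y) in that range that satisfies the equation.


The equation is x³ - 14y³ = -13. For fixed y, x³ = 14·y³ − 13, so a solution requires the RHS to be a perfect cube.
Strategy: iterate y from -30 to 30, compute RHS = 14·y³ − 13, and check whether it is a (positive or negative) perfect cube.
Check small values of y:
  y = 0: RHS = -13 is not a perfect cube.
  y = 1: RHS = 1 = (1)³ ⇒ x = 1 works.
  y = -1: RHS = -27 = (-3)³ ⇒ x = -3 works.
  y = 2: RHS = 99 is not a perfect cube.
  y = -2: RHS = -125 = (-5)³ ⇒ x = -5 works.
  y = 3: RHS = 365 is not a perfect cube.
  y = -3: RHS = -391 is not a perfect cube.
Continuing the search up to |y| = 30 finds no further solutions beyond those listed.
Collected solutions: (1, 1), (-3, -1), (-5, -2).

Solutions (with |y| ≤ 30): (1, 1), (-3, -1), (-5, -2).


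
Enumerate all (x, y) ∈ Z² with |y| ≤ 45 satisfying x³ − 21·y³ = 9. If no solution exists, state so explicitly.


The equation is x³ - 21y³ = 9. For fixed y, x³ = 21·y³ + 9, so a solution requires the RHS to be a perfect cube.
Strategy: iterate y from -45 to 45, compute RHS = 21·y³ + 9, and check whether it is a (positive or negative) perfect cube.
Check small values of y:
  y = 0: RHS = 9 is not a perfect cube.
  y = 1: RHS = 30 is not a perfect cube.
  y = -1: RHS = -12 is not a perfect cube.
  y = 2: RHS = 177 is not a perfect cube.
  y = -2: RHS = -159 is not a perfect cube.
  y = 3: RHS = 576 is not a perfect cube.
  y = -3: RHS = -558 is not a perfect cube.
Continuing the search up to |y| = 45 finds no solutions either.
No (x, y) in the scanned range satisfies the equation.

No integer solutions with |y| ≤ 45.


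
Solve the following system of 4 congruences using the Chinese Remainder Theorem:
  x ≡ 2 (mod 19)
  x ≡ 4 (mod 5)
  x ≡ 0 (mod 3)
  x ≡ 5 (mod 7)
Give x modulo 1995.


Product of moduli M = 19 · 5 · 3 · 7 = 1995.
Merge one congruence at a time:
  Start: x ≡ 2 (mod 19).
  Combine with x ≡ 4 (mod 5); new modulus lcm = 95.
    Write x = 2 + 19·t and substitute into x ≡ 4 (mod 5): 19·t ≡ 4 − 2 = 2 (mod 5).
    Reduce coefficients mod 5: 4·t ≡ 2 (mod 5).
    The inverse of 4 mod 5 is 4 (since 4·4 = 16 = 3·5 + 1), so t ≡ 4·2 = 8 ≡ 3 (mod 5).
    Then x = 2 + 19·3 = 59, valid modulo lcm(19, 5) = 95: x ≡ 59 (mod 95).
  Combine with x ≡ 0 (mod 3); new modulus lcm = 285.
    Write x = 59 + 95·t and substitute into x ≡ 0 (mod 3): 95·t ≡ 0 − 59 = -59 (mod 3).
    Reduce coefficients mod 3: 2·t ≡ 1 (mod 3).
    The inverse of 2 mod 3 is 2 (since 2·2 = 4 = 1·3 + 1), so t ≡ 2·1 = 2 ≡ 2 (mod 3).
    Then x = 59 + 95·2 = 249, valid modulo lcm(95, 3) = 285: x ≡ 249 (mod 285).
  Combine with x ≡ 5 (mod 7); new modulus lcm = 1995.
    Write x = 249 + 285·t and substitute into x ≡ 5 (mod 7): 285·t ≡ 5 − 249 = -244 (mod 7).
    Reduce coefficients mod 7: 5·t ≡ 1 (mod 7).
    The inverse of 5 mod 7 is 3 (since 5·3 = 15 = 2·7 + 1), so t ≡ 3·1 = 3 ≡ 3 (mod 7).
    Then x = 249 + 285·3 = 1104, valid modulo lcm(285, 7) = 1995: x ≡ 1104 (mod 1995).
Verify against each original: 1104 mod 19 = 2, 1104 mod 5 = 4, 1104 mod 3 = 0, 1104 mod 7 = 5.

x ≡ 1104 (mod 1995).


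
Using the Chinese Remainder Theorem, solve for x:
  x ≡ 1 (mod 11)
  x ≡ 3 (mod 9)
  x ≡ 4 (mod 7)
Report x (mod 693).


Moduli 11, 9, 7 are pairwise coprime; by CRT there is a unique solution modulo M = 11 · 9 · 7 = 693.
Solve pairwise, accumulating the modulus:
  Start with x ≡ 1 (mod 11).
  Combine with x ≡ 3 (mod 9): since gcd(11, 9) = 1, we get a unique residue mod 99.
    Write x = 1 + 11·t and substitute into x ≡ 3 (mod 9): 11·t ≡ 3 − 1 = 2 (mod 9).
    Reduce coefficients mod 9: 2·t ≡ 2 (mod 9).
    The inverse of 2 mod 9 is 5 (since 2·5 = 10 = 1·9 + 1), so t ≡ 5·2 = 10 ≡ 1 (mod 9).
    Then x = 1 + 11·1 = 12, valid modulo lcm(11, 9) = 99: x ≡ 12 (mod 99).
  Combine with x ≡ 4 (mod 7): since gcd(99, 7) = 1, we get a unique residue mod 693.
    Write x = 12 + 99·t and substitute into x ≡ 4 (mod 7): 99·t ≡ 4 − 12 = -8 (mod 7).
    Reduce coefficients mod 7: 1·t ≡ 6 (mod 7).
    So t ≡ 6 (mod 7).
    Then x = 12 + 99·6 = 606, valid modulo lcm(99, 7) = 693: x ≡ 606 (mod 693).
Verify: 606 mod 11 = 1 ✓, 606 mod 9 = 3 ✓, 606 mod 7 = 4 ✓.

x ≡ 606 (mod 693).


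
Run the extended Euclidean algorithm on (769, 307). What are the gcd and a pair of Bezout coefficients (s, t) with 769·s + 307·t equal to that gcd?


Euclidean algorithm on (769, 307) — divide until remainder is 0:
  769 = 2 · 307 + 155
  307 = 1 · 155 + 152
  155 = 1 · 152 + 3
  152 = 50 · 3 + 2
  3 = 1 · 2 + 1
  2 = 2 · 1 + 0
gcd(769, 307) = 1.
Track Bezout coefficients alongside the remainders: start with r₀ = 769 = a·1 + b·0 (s = 1, t = 0) and r₁ = 307 = a·0 + b·1 (s = 0, t = 1); each new remainder r_{k+1} = r_{k-1} − q_k·r_k inherits s_{k+1} = s_{k-1} − q_k·s_k, t_{k+1} = t_{k-1} − q_k·t_k, so r_k = a·s_k + b·t_k at every step:
  q = 2: r = 155, s = 1 − 2·0 = 1, t = 0 − 2·1 = -2  (check: 769·1 + 307·(-2) = 155)
  q = 1: r = 152, s = 0 − 1·1 = -1, t = 1 − 1·(-2) = 3  (check: 769·(-1) + 307·3 = 152)
  q = 1: r = 3, s = 1 − 1·(-1) = 2, t = -2 − 1·3 = -5  (check: 769·2 + 307·(-5) = 3)
  q = 50: r = 2, s = -1 − 50·2 = -101, t = 3 − 50·(-5) = 253  (check: 769·(-101) + 307·253 = 2)
  q = 1: r = 1, s = 2 − 1·(-101) = 103, t = -5 − 1·253 = -258  (check: 769·103 + 307·(-258) = 1)
The row with r = 1 (the gcd) gives the Bezout coefficients s = 103, t = -258.
Result: 769 · (103) + 307 · (-258) = 1.

gcd(769, 307) = 1; s = 103, t = -258 (check: 769·103 + 307·(-258) = 1).


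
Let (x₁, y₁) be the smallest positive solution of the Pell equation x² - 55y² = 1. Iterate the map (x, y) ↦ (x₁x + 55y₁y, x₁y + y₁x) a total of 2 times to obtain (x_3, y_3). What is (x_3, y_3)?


Step 1: Find the fundamental solution (x₁, y₁) of x² - 55y² = 1.
  Expand √55 as a continued fraction. a₀ = ⌊√55⌋ = 7; iterate m_{k+1} = d_k·a_k − m_k, d_{k+1} = (55 − m_{k+1}²)/d_k, a_{k+1} = ⌊(a₀ + m_{k+1})/d_{k+1}⌋ (starting m₀ = 0, d₀ = 1), with convergents p_k = a_k·p_{k-1} + p_{k-2}, q_k = a_k·q_{k-1} + q_{k-2} (p₋₁ = 1, q₋₁ = 0):
  k = 0: a₀ = 7; p₀/q₀ = 7/1; p₀² − 55·q₀² = 49 − 55 = -6.
  k = 1: m = 7, d = 6, a = ⌊(7 + 7)/6⌋ = 2; p/q = (2·7 + 1)/(2·1 + 0) = 15/2; p² − 55·q² = 225 − 220 = 5.
  k = 2: m = 5, d = 5, a = ⌊(7 + 5)/5⌋ = 2; p/q = (2·15 + 7)/(2·2 + 1) = 37/5; p² − 55·q² = 1369 − 1375 = -6.
  k = 3: m = 5, d = 6, a = ⌊(7 + 5)/6⌋ = 2; p/q = (2·37 + 15)/(2·5 + 2) = 89/12; p² − 55·q² = 7921 − 7920 = 1.
  The first convergent with p² − 55·q² = 1 gives the fundamental solution (x₁, y₁) = (89, 12).
Step 2: Apply the recurrence (x_{n+1}, y_{n+1}) = (x₁x_n + 55y₁y_n, x₁y_n + y₁x_n) repeatedly.
  From (x_1, y_1) = (89, 12): x_2 = 89·89 + 55·12·12 = 15841; y_2 = 89·12 + 12·89 = 2136.
  From (x_2, y_2) = (15841, 2136): x_3 = 89·15841 + 55·12·2136 = 2819609; y_3 = 89·2136 + 12·15841 = 380196.
Step 3: Verify x_3² - 55·y_3² = 7950194912881 - 7950194912880 = 1 (should be 1). ✓

(x_1, y_1) = (89, 12); (x_3, y_3) = (2819609, 380196).
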